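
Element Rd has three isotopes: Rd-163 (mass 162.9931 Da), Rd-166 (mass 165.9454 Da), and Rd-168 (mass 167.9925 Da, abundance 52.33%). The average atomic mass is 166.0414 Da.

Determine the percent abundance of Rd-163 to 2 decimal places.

33.03%

Let x and y be the fractions of Rd-163 and Rd-166. Then x + y = 1 − 0.5233 = 0.4767 and 162.9931x + 165.9454y = 166.0414 − 0.5233×167.9925 = 78.13092475.
Substituting: 162.9931x + 165.9454(0.4767 − x) = 78.13092475
(162.9931 − 165.9454)x = -0.97524743  ⇒  x = 0.33033, y = 0.14637
Rd-163: 33.03%, Rd-166: 14.64%.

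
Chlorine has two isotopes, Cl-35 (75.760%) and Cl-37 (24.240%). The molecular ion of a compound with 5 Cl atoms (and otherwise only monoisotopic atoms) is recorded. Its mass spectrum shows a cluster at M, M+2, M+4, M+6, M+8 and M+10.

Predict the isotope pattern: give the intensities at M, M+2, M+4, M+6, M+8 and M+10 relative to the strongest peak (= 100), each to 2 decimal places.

62.51 : 100.00 : 63.99 : 20.47 : 3.28 : 0.21

Each Cl atom is independently Cl-35 (p = 0.75760) or Cl-37 (q = 0.24240); the cluster is the binomial expansion (p + q)^5.
P(M) = 0.75760^5 = 0.249574
P(M+2) = 5 × 0.75760^4 × 0.24240^1 = 0.399266
P(M+4) = 10 × 0.75760^3 × 0.24240^2 = 0.255497
P(M+6) = 10 × 0.75760^2 × 0.24240^3 = 0.081748
P(M+8) = 5 × 0.75760^1 × 0.24240^4 = 0.013078
P(M+10) = 0.24240^5 = 0.000837
The M+2 peak is largest (0.399266); scaling to 100 gives 62.51 : 100.00 : 63.99 : 20.47 : 3.28 : 0.21.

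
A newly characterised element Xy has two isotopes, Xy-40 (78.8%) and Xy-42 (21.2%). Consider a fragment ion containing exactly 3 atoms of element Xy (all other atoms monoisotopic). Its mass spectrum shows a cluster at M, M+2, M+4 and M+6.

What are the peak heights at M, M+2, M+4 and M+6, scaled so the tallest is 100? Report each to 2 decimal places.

The 3 Xy atoms are independent, so intensities follow the terms of (0.788 + 0.212)^3.
P(M) = 0.788^3 = 0.489304
P(M+2) = 3 × 0.788^2 × 0.212^1 = 0.394920
P(M+4) = 3 × 0.788^1 × 0.212^2 = 0.106248
P(M+6) = 0.212^3 = 0.009528
The M peak is largest (0.489304); scaling to 100 gives 100.00 : 80.71 : 21.71 : 1.95.

100.00 : 80.71 : 21.71 : 1.95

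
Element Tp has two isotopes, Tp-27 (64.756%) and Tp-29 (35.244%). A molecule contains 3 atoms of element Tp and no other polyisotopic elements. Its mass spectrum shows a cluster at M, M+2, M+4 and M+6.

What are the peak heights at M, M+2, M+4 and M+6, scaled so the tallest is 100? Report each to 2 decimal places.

61.25 : 100.00 : 54.43 : 9.87

Each Tp atom is independently Tp-27 (p = 0.64756) or Tp-29 (q = 0.35244); the cluster is the binomial expansion (p + q)^3.
P(M) = 0.64756^3 = 0.271544
P(M+2) = 3 × 0.64756^2 × 0.35244^1 = 0.443370
P(M+4) = 3 × 0.64756^1 × 0.35244^2 = 0.241308
P(M+6) = 0.35244^3 = 0.043778
The M+2 peak is largest (0.443370); scaling to 100 gives 61.25 : 100.00 : 54.43 : 9.87.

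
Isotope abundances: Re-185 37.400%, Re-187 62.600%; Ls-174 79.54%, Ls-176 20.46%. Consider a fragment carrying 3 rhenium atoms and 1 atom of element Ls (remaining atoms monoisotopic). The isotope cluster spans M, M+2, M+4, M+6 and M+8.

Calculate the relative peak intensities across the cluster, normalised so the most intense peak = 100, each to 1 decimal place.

Rhenium pattern (n=3): 0.05231362 : 0.26268713 : 0.43968487 : 0.24531438
Element Ls pattern (n=1): 0.7954 : 0.2046
Convolve the two distributions (both contribute in 2-u steps):
  M: 0.05231362×0.7954 = 0.041610
  M+2: 0.05231362×0.2046 + 0.26268713×0.7954 = 0.219645
  M+4: 0.26268713×0.2046 + 0.43968487×0.7954 = 0.403471
  M+6: 0.43968487×0.2046 + 0.24531438×0.7954 = 0.285083
  M+8: 0.24531438×0.2046 = 0.050191
Scale to base peak (0.403471) = 100: 10.3 : 54.4 : 100.0 : 70.7 : 12.4

10.3 : 54.4 : 100.0 : 70.7 : 12.4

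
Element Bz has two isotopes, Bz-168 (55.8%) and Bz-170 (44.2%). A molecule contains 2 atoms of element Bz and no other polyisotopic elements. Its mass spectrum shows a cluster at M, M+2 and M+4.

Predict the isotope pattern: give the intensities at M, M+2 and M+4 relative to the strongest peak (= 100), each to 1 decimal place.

Expanding (0.558 + 0.442)^2:
P(M) = 0.558^2 = 0.311364
P(M+2) = 2 × 0.558^1 × 0.442^1 = 0.493272
P(M+4) = 0.442^2 = 0.195364
The M+2 peak is largest (0.493272); scaling to 100 gives 63.1 : 100.0 : 39.6.

63.1 : 100.0 : 39.6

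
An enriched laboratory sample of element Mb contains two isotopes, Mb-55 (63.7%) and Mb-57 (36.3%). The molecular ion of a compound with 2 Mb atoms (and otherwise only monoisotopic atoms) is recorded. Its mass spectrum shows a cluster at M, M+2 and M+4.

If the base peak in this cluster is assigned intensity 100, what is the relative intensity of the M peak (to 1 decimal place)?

87.7

(0.637 + 0.363)^2 gives M 0.4058, M+2 0.4625, M+4 0.1318; the largest is M+2.
P(M+2) = C(2,1) × 0.637^1 × 0.363^1 = 2 × 0.6370 × 0.3630 = 0.462462 (base)
P(M) = C(2,0) × 0.637^2 × 0.363^0 = 1 × 0.405769 × 1.0000 = 0.405769
Relative intensity = 0.405769 / 0.462462 × 100 = 87.7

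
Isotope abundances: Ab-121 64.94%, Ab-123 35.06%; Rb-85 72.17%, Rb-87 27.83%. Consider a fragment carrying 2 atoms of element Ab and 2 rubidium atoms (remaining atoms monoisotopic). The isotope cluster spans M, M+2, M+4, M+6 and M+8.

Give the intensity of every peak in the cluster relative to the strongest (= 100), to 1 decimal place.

Element Ab pattern (n=2): 0.42172036 : 0.45535928 : 0.12292036
Rubidium pattern (n=2): 0.52085089 : 0.40169822 : 0.07745089
Convolve the two distributions (both contribute in 2-u steps):
  M: 0.42172036×0.52085089 = 0.219653
  M+2: 0.42172036×0.40169822 + 0.45535928×0.52085089 = 0.406579
  M+4: 0.42172036×0.07745089 + 0.45535928×0.40169822 + 0.12292036×0.52085089 = 0.279603
  M+6: 0.45535928×0.07745089 + 0.12292036×0.40169822 = 0.084645
  M+8: 0.12292036×0.07745089 = 0.009520
Scale to base peak (0.406579) = 100: 54.0 : 100.0 : 68.8 : 20.8 : 2.3

54.0 : 100.0 : 68.8 : 20.8 : 2.3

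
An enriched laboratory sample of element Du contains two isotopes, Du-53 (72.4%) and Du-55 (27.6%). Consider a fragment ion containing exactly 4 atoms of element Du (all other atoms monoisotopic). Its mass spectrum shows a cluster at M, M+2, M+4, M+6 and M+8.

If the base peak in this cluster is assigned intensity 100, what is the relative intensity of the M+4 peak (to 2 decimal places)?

Term probabilities: M 0.2748, M+2 0.4190, M+4 0.2396, M+6 0.0609, M+8 0.0058. Base peak = M+2.
P(M+2) = C(4,1) × 0.724^3 × 0.276^1 = 4 × 0.37950342 × 0.2760 = 0.418972 (base)
P(M+4) = C(4,2) × 0.724^2 × 0.276^2 = 6 × 0.524176 × 0.076176 = 0.239578
Relative intensity = 0.239578 / 0.418972 × 100 = 57.18

57.18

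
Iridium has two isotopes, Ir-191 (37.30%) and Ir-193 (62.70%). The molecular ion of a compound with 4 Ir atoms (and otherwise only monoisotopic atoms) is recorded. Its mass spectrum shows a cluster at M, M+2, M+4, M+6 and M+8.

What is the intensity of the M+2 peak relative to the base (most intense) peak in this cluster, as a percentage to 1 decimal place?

Term probabilities: M 0.0194, M+2 0.1302, M+4 0.3282, M+6 0.3678, M+8 0.1546. Base peak = M+6.
P(M+6) = C(4,3) × 0.3730^1 × 0.6270^3 = 4 × 0.3730 × 0.24649188 = 0.367766 (base)
P(M+2) = C(4,1) × 0.3730^3 × 0.6270^1 = 4 × 0.05189512 × 0.6270 = 0.130153
Relative intensity = 0.130153 / 0.367766 × 100 = 35.4

35.4%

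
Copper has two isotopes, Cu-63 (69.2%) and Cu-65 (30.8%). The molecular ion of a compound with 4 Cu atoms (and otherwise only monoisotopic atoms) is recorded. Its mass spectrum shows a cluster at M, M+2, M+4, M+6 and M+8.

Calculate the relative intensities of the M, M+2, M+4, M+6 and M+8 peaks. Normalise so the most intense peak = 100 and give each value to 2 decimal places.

The 4 Cu atoms are independent, so intensities follow the terms of (0.692 + 0.308)^4.
P(M) = 0.692^4 = 0.229311
P(M+2) = 4 × 0.692^3 × 0.308^1 = 0.408253
P(M+4) = 6 × 0.692^2 × 0.308^2 = 0.272562
P(M+6) = 4 × 0.692^1 × 0.308^3 = 0.080876
P(M+8) = 0.308^4 = 0.008999
The M+2 peak is largest (0.408253); scaling to 100 gives 56.17 : 100.00 : 66.76 : 19.81 : 2.20.

56.17 : 100.00 : 66.76 : 19.81 : 2.20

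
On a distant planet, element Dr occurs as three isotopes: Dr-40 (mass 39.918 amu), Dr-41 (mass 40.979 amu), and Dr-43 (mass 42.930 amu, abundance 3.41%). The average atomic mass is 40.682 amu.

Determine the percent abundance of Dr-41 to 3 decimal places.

62.327%

Let x and y be the fractions of Dr-40 and Dr-41. Then x + y = 1 − 0.0341 = 0.9659 and 39.918x + 40.979y = 40.682 − 0.0341×42.930 = 39.218087.
Substituting: 39.918x + 40.979(0.9659 − x) = 39.218087
(39.918 − 40.979)x = -0.3635291  ⇒  x = 0.34263, y = 0.62327
Dr-40: 34.263%, Dr-41: 62.327%.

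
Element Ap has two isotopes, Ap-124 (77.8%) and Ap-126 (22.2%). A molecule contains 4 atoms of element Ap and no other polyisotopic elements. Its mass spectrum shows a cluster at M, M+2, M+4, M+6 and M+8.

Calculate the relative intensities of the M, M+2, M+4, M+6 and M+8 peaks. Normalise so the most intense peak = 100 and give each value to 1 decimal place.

Each Ap atom is independently Ap-124 (p = 0.778) or Ap-126 (q = 0.222); the cluster is the binomial expansion (p + q)^4.
P(M) = 0.778^4 = 0.366369
P(M+2) = 4 × 0.778^3 × 0.222^1 = 0.418169
P(M+4) = 6 × 0.778^2 × 0.222^2 = 0.178985
P(M+6) = 4 × 0.778^1 × 0.222^3 = 0.034049
P(M+8) = 0.222^4 = 0.002429
The M+2 peak is largest (0.418169); scaling to 100 gives 87.6 : 100.0 : 42.8 : 8.1 : 0.6.

87.6 : 100.0 : 42.8 : 8.1 : 0.6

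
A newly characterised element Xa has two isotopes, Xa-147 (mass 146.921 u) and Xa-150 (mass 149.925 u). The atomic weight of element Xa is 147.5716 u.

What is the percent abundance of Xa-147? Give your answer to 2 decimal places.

With x = fraction of Xa-147 (so Xa-150 is 1 − x):
146.921·x + 149.925·(1 − x) = 147.5716
(146.921 − 149.925)·x = 147.5716 − 149.925
x = -2.3534 / -3.004 = 0.78342 → 78.34% Xa-147, 21.66% Xa-150.

78.34%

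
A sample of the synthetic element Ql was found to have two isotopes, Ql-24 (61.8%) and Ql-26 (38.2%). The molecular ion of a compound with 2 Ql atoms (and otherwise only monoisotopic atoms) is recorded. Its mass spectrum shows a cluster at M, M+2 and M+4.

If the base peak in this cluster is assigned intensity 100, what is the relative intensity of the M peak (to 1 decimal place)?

80.9

Binomial terms of (0.618 + 0.382)^2: M 0.3819, M+2 0.4722, M+4 0.1459 → M+2 is the base peak.
P(M+2) = C(2,1) × 0.618^1 × 0.382^1 = 2 × 0.6180 × 0.3820 = 0.472152 (base)
P(M) = C(2,0) × 0.618^2 × 0.382^0 = 1 × 0.381924 × 1.0000 = 0.381924
Relative intensity = 0.381924 / 0.472152 × 100 = 80.9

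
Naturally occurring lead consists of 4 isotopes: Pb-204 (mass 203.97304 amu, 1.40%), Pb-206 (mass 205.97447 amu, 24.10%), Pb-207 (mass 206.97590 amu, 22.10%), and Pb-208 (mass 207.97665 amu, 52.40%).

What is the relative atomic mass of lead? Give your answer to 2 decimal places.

207.22 amu

The abundance-weighted mean is 0.0140 × 203.97304 + 0.2410 × 205.97447 + 0.2210 × 206.97590 + 0.5240 × 207.97665
= 2.855623 + 49.639847 + 45.741674 + 108.979765 = 207.216909 amu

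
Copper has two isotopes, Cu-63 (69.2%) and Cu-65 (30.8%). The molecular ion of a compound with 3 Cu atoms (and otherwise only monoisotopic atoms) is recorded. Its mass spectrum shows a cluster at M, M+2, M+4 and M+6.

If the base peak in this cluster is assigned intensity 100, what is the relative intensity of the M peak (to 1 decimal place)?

74.9

(0.692 + 0.308)^3 gives M 0.3314, M+2 0.4425, M+4 0.1969, M+6 0.0292; the largest is M+2.
P(M+2) = C(3,1) × 0.692^2 × 0.308^1 = 3 × 0.478864 × 0.3080 = 0.442470 (base)
P(M) = C(3,0) × 0.692^3 × 0.308^0 = 1 × 0.33137389 × 1.0000 = 0.331374
Relative intensity = 0.331374 / 0.442470 × 100 = 74.9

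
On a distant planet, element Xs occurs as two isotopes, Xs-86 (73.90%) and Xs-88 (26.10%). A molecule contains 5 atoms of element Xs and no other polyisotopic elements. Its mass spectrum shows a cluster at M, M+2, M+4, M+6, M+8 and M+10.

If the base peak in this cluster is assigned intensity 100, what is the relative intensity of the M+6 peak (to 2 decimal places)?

Binomial terms of (0.7390 + 0.2610)^5: M 0.2204, M+2 0.3892, M+4 0.2749, M+6 0.0971, M+8 0.0171, M+10 0.0012 → M+2 is the base peak.
P(M+2) = C(5,1) × 0.7390^4 × 0.2610^1 = 5 × 0.29824815 × 0.2610 = 0.389214 (base)
P(M+6) = C(5,3) × 0.7390^2 × 0.2610^3 = 10 × 0.546121 × 0.01777958 = 0.097098
Relative intensity = 0.097098 / 0.389214 × 100 = 24.95

24.95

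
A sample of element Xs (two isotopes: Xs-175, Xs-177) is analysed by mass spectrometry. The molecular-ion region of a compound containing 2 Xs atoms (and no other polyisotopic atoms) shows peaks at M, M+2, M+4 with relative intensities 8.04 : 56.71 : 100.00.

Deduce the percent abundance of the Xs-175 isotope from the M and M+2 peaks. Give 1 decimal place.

If p is the fraction of Xs that is Xs-175, then I(M+2)/I(M) = [C(2,1)·p^1·(1−p)] / p^2 = 2·(1−p)/p = 56.71/8.04 = 7.0535
(1−p)/p = 7.0535/2 = 3.5267  ⇒  p = 1/(1 + 3.5267) = 0.2209
Xs-175: 22.1%, Xs-177: 77.9%.

22.1%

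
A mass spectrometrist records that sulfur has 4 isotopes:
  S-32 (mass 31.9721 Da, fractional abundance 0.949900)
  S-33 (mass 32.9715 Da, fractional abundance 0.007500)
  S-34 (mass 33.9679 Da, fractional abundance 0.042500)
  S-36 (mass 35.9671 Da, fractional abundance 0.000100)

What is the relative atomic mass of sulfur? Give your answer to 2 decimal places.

32.06 Da

The abundance-weighted mean is 0.949900 × 31.9721 + 0.007500 × 32.9715 + 0.042500 × 33.9679 + 0.000100 × 35.9671
= 30.37030 + 0.24729 + 1.44364 + 0.00360 = 32.06483 Da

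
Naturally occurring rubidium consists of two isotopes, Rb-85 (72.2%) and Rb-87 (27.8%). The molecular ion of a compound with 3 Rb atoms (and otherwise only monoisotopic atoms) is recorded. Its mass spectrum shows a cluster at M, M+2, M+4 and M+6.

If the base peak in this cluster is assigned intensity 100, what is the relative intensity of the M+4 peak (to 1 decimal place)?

38.5

Term probabilities: M 0.3764, M+2 0.4348, M+4 0.1674, M+6 0.0215. Base peak = M+2.
P(M+2) = C(3,1) × 0.722^2 × 0.278^1 = 3 × 0.521284 × 0.2780 = 0.434751 (base)
P(M+4) = C(3,2) × 0.722^1 × 0.278^2 = 3 × 0.7220 × 0.077284 = 0.167397
Relative intensity = 0.167397 / 0.434751 × 100 = 38.5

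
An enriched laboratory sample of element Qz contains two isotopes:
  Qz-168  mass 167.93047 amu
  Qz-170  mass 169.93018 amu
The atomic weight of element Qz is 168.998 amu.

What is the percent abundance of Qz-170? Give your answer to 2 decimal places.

Let x be the fractional abundance of Qz-168; then Qz-170 has abundance 1 − x.
167.93047·x + 169.93018·(1 − x) = 168.998
(167.93047 − 169.93018)·x = 168.998 − 169.93018
x = -0.93218 / -1.99971 = 0.46616 → 46.62% Qz-168, 53.38% Qz-170.

53.38%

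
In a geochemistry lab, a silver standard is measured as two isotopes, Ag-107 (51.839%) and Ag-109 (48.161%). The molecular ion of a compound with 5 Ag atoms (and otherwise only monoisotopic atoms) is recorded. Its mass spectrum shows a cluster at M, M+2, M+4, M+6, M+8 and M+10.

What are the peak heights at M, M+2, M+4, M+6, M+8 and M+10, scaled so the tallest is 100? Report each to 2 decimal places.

Expanding (0.51839 + 0.48161)^5:
P(M) = 0.51839^5 = 0.037435
P(M+2) = 5 × 0.51839^4 × 0.48161^1 = 0.173897
P(M+4) = 10 × 0.51839^3 × 0.48161^2 = 0.323118
P(M+6) = 10 × 0.51839^2 × 0.48161^3 = 0.300192
P(M+8) = 5 × 0.51839^1 × 0.48161^4 = 0.139447
P(M+10) = 0.48161^5 = 0.025911
The M+4 peak is largest (0.323118); scaling to 100 gives 11.59 : 53.82 : 100.00 : 92.90 : 43.16 : 8.02.

11.59 : 53.82 : 100.00 : 92.90 : 43.16 : 8.02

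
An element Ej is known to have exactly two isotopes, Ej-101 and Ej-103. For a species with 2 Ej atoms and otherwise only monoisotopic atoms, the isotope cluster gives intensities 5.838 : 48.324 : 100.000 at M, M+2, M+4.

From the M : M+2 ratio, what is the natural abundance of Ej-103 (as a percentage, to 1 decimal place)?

80.5%

Let p = fractional abundance of Ej-101. I(M+2)/I(M) = [C(2,1)·p^1·(1−p)] / p^2 = 2·(1−p)/p = 48.324/5.838 = 8.2775
(1−p)/p = 8.2775/2 = 4.1387  ⇒  p = 1/(1 + 4.1387) = 0.1946
Ej-101: 19.5%, Ej-103: 80.5%.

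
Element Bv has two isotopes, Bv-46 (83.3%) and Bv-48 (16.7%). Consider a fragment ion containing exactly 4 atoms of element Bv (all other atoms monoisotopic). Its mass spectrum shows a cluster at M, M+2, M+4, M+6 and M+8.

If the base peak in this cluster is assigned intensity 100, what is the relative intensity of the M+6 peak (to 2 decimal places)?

3.22

(0.833 + 0.167)^4 gives M 0.4815, M+2 0.3861, M+4 0.1161, M+6 0.0155, M+8 0.0008; the largest is M.
P(M) = C(4,0) × 0.833^4 × 0.167^0 = 1 × 0.48148194 × 1.0000 = 0.481482 (base)
P(M+6) = C(4,3) × 0.833^1 × 0.167^3 = 4 × 0.8330 × 0.00465746 = 0.015519
Relative intensity = 0.015519 / 0.481482 × 100 = 3.22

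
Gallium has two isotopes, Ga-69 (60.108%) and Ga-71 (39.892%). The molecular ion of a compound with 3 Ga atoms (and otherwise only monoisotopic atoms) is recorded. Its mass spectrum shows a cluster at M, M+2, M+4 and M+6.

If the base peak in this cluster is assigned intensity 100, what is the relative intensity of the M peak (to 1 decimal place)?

50.2

Term probabilities: M 0.2172, M+2 0.4324, M+4 0.2870, M+6 0.0635. Base peak = M+2.
P(M+2) = C(3,1) × 0.60108^2 × 0.39892^1 = 3 × 0.36129717 × 0.39892 = 0.432386 (base)
P(M) = C(3,0) × 0.60108^3 × 0.39892^0 = 1 × 0.2171685 × 1.0000 = 0.217169
Relative intensity = 0.217169 / 0.432386 × 100 = 50.2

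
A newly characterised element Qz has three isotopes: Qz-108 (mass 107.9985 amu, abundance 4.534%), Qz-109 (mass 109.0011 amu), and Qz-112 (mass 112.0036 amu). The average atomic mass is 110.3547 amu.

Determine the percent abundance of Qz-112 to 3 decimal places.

The remaining 95.466% is split between Qz-109 (fraction x) and Qz-112 (fraction 0.95466 − x).
Substituting: 109.0011x + 112.0036(0.95466 − x) = 105.45804801
(109.0011 − 112.0036)x = -1.467308766  ⇒  x = 0.48870, y = 0.46596
Qz-109: 48.870%, Qz-112: 46.596%.

46.596%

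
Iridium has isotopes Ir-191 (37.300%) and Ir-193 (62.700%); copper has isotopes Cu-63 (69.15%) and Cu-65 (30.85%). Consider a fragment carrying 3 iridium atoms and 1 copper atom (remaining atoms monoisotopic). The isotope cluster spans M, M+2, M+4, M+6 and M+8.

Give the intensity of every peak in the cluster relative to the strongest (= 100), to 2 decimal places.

9.32 : 51.17 : 100.00 : 79.54 : 19.75

Iridium pattern (n=3): 0.05189512 : 0.26170165 : 0.43991135 : 0.24649188
Copper pattern (n=1): 0.6915 : 0.3085
Convolve the two distributions (both contribute in 2-u steps):
  M: 0.05189512×0.6915 = 0.035885
  M+2: 0.05189512×0.3085 + 0.26170165×0.6915 = 0.196976
  M+4: 0.26170165×0.3085 + 0.43991135×0.6915 = 0.384934
  M+6: 0.43991135×0.3085 + 0.24649188×0.6915 = 0.306162
  M+8: 0.24649188×0.3085 = 0.076043
Scale to base peak (0.384934) = 100: 9.32 : 51.17 : 100.00 : 79.54 : 19.75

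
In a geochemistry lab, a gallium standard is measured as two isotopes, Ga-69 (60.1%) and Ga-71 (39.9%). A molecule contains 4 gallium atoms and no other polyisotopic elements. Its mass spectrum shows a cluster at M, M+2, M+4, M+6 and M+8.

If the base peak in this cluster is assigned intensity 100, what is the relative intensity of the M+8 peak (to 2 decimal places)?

(0.601 + 0.399)^4 gives M 0.1305, M+2 0.3465, M+4 0.3450, M+6 0.1527, M+8 0.0253; the largest is M+2.
P(M+2) = C(4,1) × 0.601^3 × 0.399^1 = 4 × 0.2170818 × 0.3990 = 0.346463 (base)
P(M+8) = C(4,4) × 0.601^0 × 0.399^4 = 1 × 1.0000 × 0.02534496 = 0.025345
Relative intensity = 0.025345 / 0.346463 × 100 = 7.32

7.32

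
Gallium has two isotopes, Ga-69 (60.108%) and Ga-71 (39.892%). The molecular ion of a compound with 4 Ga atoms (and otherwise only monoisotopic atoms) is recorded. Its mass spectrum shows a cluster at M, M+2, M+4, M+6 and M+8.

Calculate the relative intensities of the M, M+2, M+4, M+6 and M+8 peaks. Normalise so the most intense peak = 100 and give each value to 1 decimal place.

The 4 Ga atoms are independent, so intensities follow the terms of (0.60108 + 0.39892)^4.
P(M) = 0.60108^4 = 0.130536
P(M+2) = 4 × 0.60108^3 × 0.39892^1 = 0.346531
P(M+4) = 6 × 0.60108^2 × 0.39892^2 = 0.344975
P(M+6) = 4 × 0.60108^1 × 0.39892^3 = 0.152633
P(M+8) = 0.39892^4 = 0.025325
The M+2 peak is largest (0.346531); scaling to 100 gives 37.7 : 100.0 : 99.6 : 44.0 : 7.3.

37.7 : 100.0 : 99.6 : 44.0 : 7.3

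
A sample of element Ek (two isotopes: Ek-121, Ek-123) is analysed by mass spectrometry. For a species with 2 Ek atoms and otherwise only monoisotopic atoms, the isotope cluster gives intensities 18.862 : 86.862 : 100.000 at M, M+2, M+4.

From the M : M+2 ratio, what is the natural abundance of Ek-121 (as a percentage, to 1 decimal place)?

If p is the fraction of Ek that is Ek-121, then I(M+2)/I(M) = [C(2,1)·p^1·(1−p)] / p^2 = 2·(1−p)/p = 86.862/18.862 = 4.6051
(1−p)/p = 4.6051/2 = 2.3026  ⇒  p = 1/(1 + 2.3026) = 0.3028
Ek-121: 30.3%, Ek-123: 69.7%.

30.3%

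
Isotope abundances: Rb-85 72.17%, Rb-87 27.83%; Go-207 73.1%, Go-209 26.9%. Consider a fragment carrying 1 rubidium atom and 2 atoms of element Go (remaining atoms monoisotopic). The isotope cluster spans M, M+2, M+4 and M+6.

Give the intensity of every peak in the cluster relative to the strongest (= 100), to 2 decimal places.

Rubidium pattern (n=1): 0.7217 : 0.2783
Element Go pattern (n=2): 0.534361 : 0.393278 : 0.072361
Convolve the two distributions (both contribute in 2-u steps):
  M: 0.7217×0.534361 = 0.385648
  M+2: 0.7217×0.393278 + 0.2783×0.534361 = 0.432541
  M+4: 0.7217×0.072361 + 0.2783×0.393278 = 0.161672
  M+6: 0.2783×0.072361 = 0.020138
Scale to base peak (0.432541) = 100: 89.16 : 100.00 : 37.38 : 4.66

89.16 : 100.00 : 37.38 : 4.66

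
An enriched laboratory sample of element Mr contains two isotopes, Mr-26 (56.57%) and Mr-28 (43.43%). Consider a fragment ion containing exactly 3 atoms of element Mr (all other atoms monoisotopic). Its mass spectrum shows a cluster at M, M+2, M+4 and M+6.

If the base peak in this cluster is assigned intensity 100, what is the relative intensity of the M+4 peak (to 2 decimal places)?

76.77

(0.5657 + 0.4343)^3 gives M 0.1810, M+2 0.4169, M+4 0.3201, M+6 0.0819; the largest is M+2.
P(M+2) = C(3,1) × 0.5657^2 × 0.4343^1 = 3 × 0.32001649 × 0.4343 = 0.416949 (base)
P(M+4) = C(3,2) × 0.5657^1 × 0.4343^2 = 3 × 0.5657 × 0.18861649 = 0.320101
Relative intensity = 0.320101 / 0.416949 × 100 = 76.77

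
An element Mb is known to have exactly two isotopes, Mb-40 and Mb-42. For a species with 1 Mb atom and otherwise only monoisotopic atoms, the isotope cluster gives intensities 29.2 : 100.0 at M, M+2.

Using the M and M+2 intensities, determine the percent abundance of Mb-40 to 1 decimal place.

22.6%

Let p = fractional abundance of Mb-40. I(M+2)/I(M) = [C(1,1)·p^0·(1−p)] / p^1 = 1·(1−p)/p = 100.0/29.2 = 3.4247
(1−p)/p = 3.4247/1 = 3.4247  ⇒  p = 1/(1 + 3.4247) = 0.2260
Mb-40: 22.6%, Mb-42: 77.4%.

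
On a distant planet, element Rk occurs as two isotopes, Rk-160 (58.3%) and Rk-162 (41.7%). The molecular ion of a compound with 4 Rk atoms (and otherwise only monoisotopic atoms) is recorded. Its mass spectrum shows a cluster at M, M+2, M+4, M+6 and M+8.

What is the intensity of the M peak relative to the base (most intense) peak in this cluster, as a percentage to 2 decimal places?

32.58%

Term probabilities: M 0.1155, M+2 0.3305, M+4 0.3546, M+6 0.1691, M+8 0.0302. Base peak = M+4.
P(M+4) = C(4,2) × 0.583^2 × 0.417^2 = 6 × 0.339889 × 0.173889 = 0.354618 (base)
P(M) = C(4,0) × 0.583^4 × 0.417^0 = 1 × 0.11552453 × 1.0000 = 0.115525
Relative intensity = 0.115525 / 0.354618 × 100 = 32.58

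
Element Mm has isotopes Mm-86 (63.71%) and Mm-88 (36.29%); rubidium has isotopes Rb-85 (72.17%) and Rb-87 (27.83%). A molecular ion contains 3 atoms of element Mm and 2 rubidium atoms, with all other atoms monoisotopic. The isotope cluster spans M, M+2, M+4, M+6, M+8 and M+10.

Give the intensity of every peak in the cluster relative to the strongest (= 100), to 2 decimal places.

40.32 : 100.00 : 98.38 : 47.97 : 11.58 : 1.11

Element Mm pattern (n=3): 0.2585966 : 0.44189942 : 0.25171135 : 0.04779263
Rubidium pattern (n=2): 0.52085089 : 0.40169822 : 0.07745089
Convolve the two distributions (both contribute in 2-u steps):
  M: 0.2585966×0.52085089 = 0.134690
  M+2: 0.2585966×0.40169822 + 0.44189942×0.52085089 = 0.334042
  M+4: 0.2585966×0.07745089 + 0.44189942×0.40169822 + 0.25171135×0.52085089 = 0.328643
  M+6: 0.44189942×0.07745089 + 0.25171135×0.40169822 + 0.04779263×0.52085089 = 0.160230
  M+8: 0.25171135×0.07745089 + 0.04779263×0.40169822 = 0.038693
  M+10: 0.04779263×0.07745089 = 0.003702
Scale to base peak (0.334042) = 100: 40.32 : 100.00 : 98.38 : 47.97 : 11.58 : 1.11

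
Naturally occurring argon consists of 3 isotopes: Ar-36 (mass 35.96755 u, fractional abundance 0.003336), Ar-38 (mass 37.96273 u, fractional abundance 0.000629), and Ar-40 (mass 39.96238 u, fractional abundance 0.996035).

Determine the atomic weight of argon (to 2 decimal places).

The abundance-weighted mean is 0.003336 × 35.96755 + 0.000629 × 37.96273 + 0.996035 × 39.96238
= 0.119988 + 0.023879 + 39.803929 = 39.947796 u

39.95 u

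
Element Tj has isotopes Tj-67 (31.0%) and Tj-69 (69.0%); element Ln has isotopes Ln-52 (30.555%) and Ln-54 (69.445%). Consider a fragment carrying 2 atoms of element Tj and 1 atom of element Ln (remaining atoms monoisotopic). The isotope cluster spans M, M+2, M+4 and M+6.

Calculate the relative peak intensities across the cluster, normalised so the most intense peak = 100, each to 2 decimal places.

Element Tj pattern (n=2): 0.0961 : 0.4278 : 0.4761
Element Ln pattern (n=1): 0.30555 : 0.69445
Convolve the two distributions (both contribute in 2-u steps):
  M: 0.0961×0.30555 = 0.029363
  M+2: 0.0961×0.69445 + 0.4278×0.30555 = 0.197451
  M+4: 0.4278×0.69445 + 0.4761×0.30555 = 0.442558
  M+6: 0.4761×0.69445 = 0.330628
Scale to base peak (0.442558) = 100: 6.63 : 44.62 : 100.00 : 74.71

6.63 : 44.62 : 100.00 : 74.71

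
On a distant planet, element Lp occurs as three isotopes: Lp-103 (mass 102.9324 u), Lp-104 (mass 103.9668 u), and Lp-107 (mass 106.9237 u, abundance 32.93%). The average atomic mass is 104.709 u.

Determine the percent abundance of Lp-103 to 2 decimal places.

Let x and y be the fractions of Lp-103 and Lp-104. Then x + y = 1 − 0.3293 = 0.6707 and 102.9324x + 103.9668y = 104.709 − 0.3293×106.9237 = 69.49902559.
Substituting: 102.9324x + 103.9668(0.6707 − x) = 69.49902559
(102.9324 − 103.9668)x = -0.23150717  ⇒  x = 0.22381, y = 0.44689
Lp-103: 22.38%, Lp-104: 44.69%.

22.38%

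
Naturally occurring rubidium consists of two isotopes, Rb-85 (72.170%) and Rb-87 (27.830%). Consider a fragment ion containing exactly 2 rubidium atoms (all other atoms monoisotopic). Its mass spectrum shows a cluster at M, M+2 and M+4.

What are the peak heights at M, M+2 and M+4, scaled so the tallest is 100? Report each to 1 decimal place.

Each Rb atom is independently Rb-85 (p = 0.72170) or Rb-87 (q = 0.27830); the cluster is the binomial expansion (p + q)^2.
P(M) = 0.72170^2 = 0.520851
P(M+2) = 2 × 0.72170^1 × 0.27830^1 = 0.401698
P(M+4) = 0.27830^2 = 0.077451
The M peak is largest (0.520851); scaling to 100 gives 100.0 : 77.1 : 14.9.

100.0 : 77.1 : 14.9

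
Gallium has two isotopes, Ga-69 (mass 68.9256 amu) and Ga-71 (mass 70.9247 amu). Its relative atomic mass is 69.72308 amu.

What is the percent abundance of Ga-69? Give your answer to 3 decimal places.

Let x be the fractional abundance of Ga-69; then Ga-71 has abundance 1 − x.
68.9256·x + 70.9247·(1 − x) = 69.72308
(68.9256 − 70.9247)·x = 69.72308 − 70.9247
x = -1.20162 / -1.9991 = 0.60108 → 60.108% Ga-69, 39.892% Ga-71.

60.108%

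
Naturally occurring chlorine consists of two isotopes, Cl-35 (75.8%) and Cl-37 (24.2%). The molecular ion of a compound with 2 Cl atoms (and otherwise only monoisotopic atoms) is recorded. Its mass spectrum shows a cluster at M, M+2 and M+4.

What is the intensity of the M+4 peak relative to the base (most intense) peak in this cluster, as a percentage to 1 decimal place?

10.2%

Binomial terms of (0.758 + 0.242)^2: M 0.5746, M+2 0.3669, M+4 0.0586 → M is the base peak.
P(M) = C(2,0) × 0.758^2 × 0.242^0 = 1 × 0.574564 × 1.0000 = 0.574564 (base)
P(M+4) = C(2,2) × 0.758^0 × 0.242^2 = 1 × 1.0000 × 0.058564 = 0.058564
Relative intensity = 0.058564 / 0.574564 × 100 = 10.2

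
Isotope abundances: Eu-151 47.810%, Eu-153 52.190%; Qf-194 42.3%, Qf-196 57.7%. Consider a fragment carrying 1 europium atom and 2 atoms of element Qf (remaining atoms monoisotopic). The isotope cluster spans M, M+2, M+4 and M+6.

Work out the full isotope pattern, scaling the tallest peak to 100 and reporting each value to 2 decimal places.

Europium pattern (n=1): 0.4781 : 0.5219
Element Qf pattern (n=2): 0.178929 : 0.488142 : 0.332929
Convolve the two distributions (both contribute in 2-u steps):
  M: 0.4781×0.178929 = 0.085546
  M+2: 0.4781×0.488142 + 0.5219×0.178929 = 0.326764
  M+4: 0.4781×0.332929 + 0.5219×0.488142 = 0.413935
  M+6: 0.5219×0.332929 = 0.173756
Scale to base peak (0.413935) = 100: 20.67 : 78.94 : 100.00 : 41.98

20.67 : 78.94 : 100.00 : 41.98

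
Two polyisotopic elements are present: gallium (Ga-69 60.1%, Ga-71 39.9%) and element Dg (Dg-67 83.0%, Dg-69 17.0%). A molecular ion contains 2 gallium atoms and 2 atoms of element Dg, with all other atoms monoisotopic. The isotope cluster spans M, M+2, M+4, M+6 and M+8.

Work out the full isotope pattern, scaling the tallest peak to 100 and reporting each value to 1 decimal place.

Gallium pattern (n=2): 0.361201 : 0.479598 : 0.159201
Element Dg pattern (n=2): 0.6889 : 0.2822 : 0.0289
Convolve the two distributions (both contribute in 2-u steps):
  M: 0.361201×0.6889 = 0.248831
  M+2: 0.361201×0.2822 + 0.479598×0.6889 = 0.432326
  M+4: 0.361201×0.0289 + 0.479598×0.2822 + 0.159201×0.6889 = 0.255455
  M+6: 0.479598×0.0289 + 0.159201×0.2822 = 0.058787
  M+8: 0.159201×0.0289 = 0.004601
Scale to base peak (0.432326) = 100: 57.6 : 100.0 : 59.1 : 13.6 : 1.1

57.6 : 100.0 : 59.1 : 13.6 : 1.1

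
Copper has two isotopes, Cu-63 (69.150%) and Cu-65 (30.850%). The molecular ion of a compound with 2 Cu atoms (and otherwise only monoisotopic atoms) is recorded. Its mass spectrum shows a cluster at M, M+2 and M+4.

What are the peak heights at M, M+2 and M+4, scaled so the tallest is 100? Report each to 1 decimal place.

Each Cu atom is independently Cu-63 (p = 0.69150) or Cu-65 (q = 0.30850); the cluster is the binomial expansion (p + q)^2.
P(M) = 0.69150^2 = 0.478172
P(M+2) = 2 × 0.69150^1 × 0.30850^1 = 0.426656
P(M+4) = 0.30850^2 = 0.095172
The M peak is largest (0.478172); scaling to 100 gives 100.0 : 89.2 : 19.9.

100.0 : 89.2 : 19.9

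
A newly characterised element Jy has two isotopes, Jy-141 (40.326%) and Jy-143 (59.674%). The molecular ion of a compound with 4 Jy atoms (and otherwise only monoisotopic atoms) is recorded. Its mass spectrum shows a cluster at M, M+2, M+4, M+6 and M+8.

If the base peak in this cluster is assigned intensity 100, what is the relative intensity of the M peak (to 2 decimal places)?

Binomial terms of (0.40326 + 0.59674)^4: M 0.0264, M+2 0.1565, M+4 0.3474, M+6 0.3428, M+8 0.1268 → M+4 is the base peak.
P(M+4) = C(4,2) × 0.40326^2 × 0.59674^2 = 6 × 0.16261863 × 0.35609863 = 0.347450 (base)
P(M) = C(4,0) × 0.40326^4 × 0.59674^0 = 1 × 0.02644482 × 1.0000 = 0.026445
Relative intensity = 0.026445 / 0.347450 × 100 = 7.61

7.61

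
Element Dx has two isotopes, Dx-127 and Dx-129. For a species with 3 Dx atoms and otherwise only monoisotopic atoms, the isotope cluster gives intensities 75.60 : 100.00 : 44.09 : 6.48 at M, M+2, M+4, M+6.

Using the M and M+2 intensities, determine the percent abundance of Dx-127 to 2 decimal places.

Let p = fractional abundance of Dx-127. I(M+2)/I(M) = [C(3,1)·p^2·(1−p)] / p^3 = 3·(1−p)/p = 100.00/75.60 = 1.3228
(1−p)/p = 1.3228/3 = 0.4409  ⇒  p = 1/(1 + 0.4409) = 0.6940
Dx-127: 69.40%, Dx-129: 30.60%.

69.40%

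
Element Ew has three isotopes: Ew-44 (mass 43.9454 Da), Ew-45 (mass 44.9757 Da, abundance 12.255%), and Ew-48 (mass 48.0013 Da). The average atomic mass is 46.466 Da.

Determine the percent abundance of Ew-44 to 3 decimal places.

Let x and y be the fractions of Ew-44 and Ew-48. Then x + y = 1 − 0.12255 = 0.87745 and 43.9454x + 48.0013y = 46.466 − 0.12255×44.9757 = 40.954227965.
Substituting: 43.9454x + 48.0013(0.87745 − x) = 40.954227965
(43.9454 − 48.0013)x = -1.16451272  ⇒  x = 0.28712, y = 0.59033
Ew-44: 28.712%, Ew-48: 59.033%.

28.712%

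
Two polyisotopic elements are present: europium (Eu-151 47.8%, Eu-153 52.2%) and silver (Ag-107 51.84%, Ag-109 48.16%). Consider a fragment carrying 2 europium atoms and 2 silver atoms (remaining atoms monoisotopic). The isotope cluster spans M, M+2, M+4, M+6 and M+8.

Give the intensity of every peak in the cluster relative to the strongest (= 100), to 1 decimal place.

16.4 : 66.1 : 100.0 : 67.1 : 16.8

Europium pattern (n=2): 0.228484 : 0.499032 : 0.272484
Silver pattern (n=2): 0.26873856 : 0.49932288 : 0.23193856
Convolve the two distributions (both contribute in 2-u steps):
  M: 0.228484×0.26873856 = 0.061402
  M+2: 0.228484×0.49932288 + 0.499032×0.26873856 = 0.248196
  M+4: 0.228484×0.23193856 + 0.499032×0.49932288 + 0.272484×0.26873856 = 0.375399
  M+6: 0.499032×0.23193856 + 0.272484×0.49932288 = 0.251802
  M+8: 0.272484×0.23193856 = 0.063200
Scale to base peak (0.375399) = 100: 16.4 : 66.1 : 100.0 : 67.1 : 16.8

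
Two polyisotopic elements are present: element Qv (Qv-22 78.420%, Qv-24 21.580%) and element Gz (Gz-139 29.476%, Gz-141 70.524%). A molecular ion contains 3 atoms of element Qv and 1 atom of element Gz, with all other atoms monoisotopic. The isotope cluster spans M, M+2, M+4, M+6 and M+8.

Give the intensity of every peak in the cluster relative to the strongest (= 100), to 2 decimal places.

Element Qv pattern (n=3): 0.48225919 : 0.39813134 : 0.10955974 : 0.01004973
Element Gz pattern (n=1): 0.29476 : 0.70524
Convolve the two distributions (both contribute in 2-u steps):
  M: 0.48225919×0.29476 = 0.142151
  M+2: 0.48225919×0.70524 + 0.39813134×0.29476 = 0.457462
  M+4: 0.39813134×0.70524 + 0.10955974×0.29476 = 0.313072
  M+6: 0.10955974×0.70524 + 0.01004973×0.29476 = 0.080228
  M+8: 0.01004973×0.70524 = 0.007087
Scale to base peak (0.457462) = 100: 31.07 : 100.00 : 68.44 : 17.54 : 1.55

31.07 : 100.00 : 68.44 : 17.54 : 1.55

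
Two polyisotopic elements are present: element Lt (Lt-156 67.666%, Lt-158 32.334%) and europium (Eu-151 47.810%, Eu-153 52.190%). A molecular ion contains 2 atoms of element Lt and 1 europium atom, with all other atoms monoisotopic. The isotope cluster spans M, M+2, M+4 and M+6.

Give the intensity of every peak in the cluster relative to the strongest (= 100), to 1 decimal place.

48.8 : 100.0 : 62.1 : 12.2

Element Lt pattern (n=2): 0.45786876 : 0.43758249 : 0.10454876
Europium pattern (n=1): 0.4781 : 0.5219
Convolve the two distributions (both contribute in 2-u steps):
  M: 0.45786876×0.4781 = 0.218907
  M+2: 0.45786876×0.5219 + 0.43758249×0.4781 = 0.448170
  M+4: 0.43758249×0.5219 + 0.10454876×0.4781 = 0.278359
  M+6: 0.10454876×0.5219 = 0.054564
Scale to base peak (0.448170) = 100: 48.8 : 100.0 : 62.1 : 12.2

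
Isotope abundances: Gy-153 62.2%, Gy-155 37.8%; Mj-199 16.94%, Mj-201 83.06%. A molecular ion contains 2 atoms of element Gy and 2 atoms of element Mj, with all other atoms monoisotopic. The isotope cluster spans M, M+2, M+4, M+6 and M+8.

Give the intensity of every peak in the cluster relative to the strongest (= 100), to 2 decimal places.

2.75 : 30.34 : 100.00 : 90.40 : 24.44

Element Gy pattern (n=2): 0.386884 : 0.470232 : 0.142884
Element Mj pattern (n=2): 0.02869636 : 0.28140728 : 0.68989636
Convolve the two distributions (both contribute in 2-u steps):
  M: 0.386884×0.02869636 = 0.011102
  M+2: 0.386884×0.28140728 + 0.470232×0.02869636 = 0.122366
  M+4: 0.386884×0.68989636 + 0.470232×0.28140728 + 0.142884×0.02869636 = 0.403337
  M+6: 0.470232×0.68989636 + 0.142884×0.28140728 = 0.364620
  M+8: 0.142884×0.68989636 = 0.098575
Scale to base peak (0.403337) = 100: 2.75 : 30.34 : 100.00 : 90.40 : 24.44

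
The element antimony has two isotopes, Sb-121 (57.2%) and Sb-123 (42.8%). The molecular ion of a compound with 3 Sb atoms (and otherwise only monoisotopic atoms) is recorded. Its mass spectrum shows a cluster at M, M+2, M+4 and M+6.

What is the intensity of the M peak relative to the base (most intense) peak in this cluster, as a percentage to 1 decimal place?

44.5%

(0.572 + 0.428)^3 gives M 0.1871, M+2 0.4201, M+4 0.3143, M+6 0.0784; the largest is M+2.
P(M+2) = C(3,1) × 0.572^2 × 0.428^1 = 3 × 0.327184 × 0.4280 = 0.420104 (base)
P(M) = C(3,0) × 0.572^3 × 0.428^0 = 1 × 0.18714925 × 1.0000 = 0.187149
Relative intensity = 0.187149 / 0.420104 × 100 = 44.5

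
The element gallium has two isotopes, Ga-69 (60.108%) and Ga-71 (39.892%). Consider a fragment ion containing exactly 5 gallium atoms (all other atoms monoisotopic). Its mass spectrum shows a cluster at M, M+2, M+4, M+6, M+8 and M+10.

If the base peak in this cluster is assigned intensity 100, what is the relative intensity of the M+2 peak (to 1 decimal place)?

75.3

(0.60108 + 0.39892)^5 gives M 0.0785, M+2 0.2604, M+4 0.3456, M+6 0.2294, M+8 0.0761, M+10 0.0101; the largest is M+4.
P(M+4) = C(5,2) × 0.60108^3 × 0.39892^2 = 10 × 0.2171685 × 0.15913717 = 0.345596 (base)
P(M+2) = C(5,1) × 0.60108^4 × 0.39892^1 = 5 × 0.13053564 × 0.39892 = 0.260366
Relative intensity = 0.260366 / 0.345596 × 100 = 75.3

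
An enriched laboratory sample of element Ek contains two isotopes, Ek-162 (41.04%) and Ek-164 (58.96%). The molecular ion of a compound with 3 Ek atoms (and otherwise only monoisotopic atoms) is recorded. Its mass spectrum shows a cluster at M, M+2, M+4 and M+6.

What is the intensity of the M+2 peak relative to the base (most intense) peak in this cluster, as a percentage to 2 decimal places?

69.61%

Term probabilities: M 0.0691, M+2 0.2979, M+4 0.4280, M+6 0.2050. Base peak = M+4.
P(M+4) = C(3,2) × 0.4104^1 × 0.5896^2 = 3 × 0.4104 × 0.34762816 = 0.428000 (base)
P(M+2) = C(3,1) × 0.4104^2 × 0.5896^1 = 3 × 0.16842816 × 0.5896 = 0.297916
Relative intensity = 0.297916 / 0.428000 × 100 = 69.61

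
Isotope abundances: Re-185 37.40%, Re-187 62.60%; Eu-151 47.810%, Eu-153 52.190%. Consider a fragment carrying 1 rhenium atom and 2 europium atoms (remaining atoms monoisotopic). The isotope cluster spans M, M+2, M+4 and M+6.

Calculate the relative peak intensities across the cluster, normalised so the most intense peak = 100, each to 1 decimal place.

Rhenium pattern (n=1): 0.3740 : 0.6260
Europium pattern (n=2): 0.22857961 : 0.49904078 : 0.27237961
Convolve the two distributions (both contribute in 2-u steps):
  M: 0.3740×0.22857961 = 0.085489
  M+2: 0.3740×0.49904078 + 0.6260×0.22857961 = 0.329732
  M+4: 0.3740×0.27237961 + 0.6260×0.49904078 = 0.414270
  M+6: 0.6260×0.27237961 = 0.170510
Scale to base peak (0.414270) = 100: 20.6 : 79.6 : 100.0 : 41.2

20.6 : 79.6 : 100.0 : 41.2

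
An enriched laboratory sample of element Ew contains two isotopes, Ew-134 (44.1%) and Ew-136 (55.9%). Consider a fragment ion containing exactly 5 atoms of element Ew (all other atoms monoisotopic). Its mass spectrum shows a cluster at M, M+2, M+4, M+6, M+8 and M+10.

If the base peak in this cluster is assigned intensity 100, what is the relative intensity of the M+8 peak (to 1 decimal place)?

Binomial terms of (0.441 + 0.559)^5: M 0.0167, M+2 0.1057, M+4 0.2680, M+6 0.3397, M+8 0.2153, M+10 0.0546 → M+6 is the base peak.
P(M+6) = C(5,3) × 0.441^2 × 0.559^3 = 10 × 0.194481 × 0.17467688 = 0.339713 (base)
P(M+8) = C(5,4) × 0.441^1 × 0.559^4 = 5 × 0.4410 × 0.09764438 = 0.215306
Relative intensity = 0.215306 / 0.339713 × 100 = 63.4

63.4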